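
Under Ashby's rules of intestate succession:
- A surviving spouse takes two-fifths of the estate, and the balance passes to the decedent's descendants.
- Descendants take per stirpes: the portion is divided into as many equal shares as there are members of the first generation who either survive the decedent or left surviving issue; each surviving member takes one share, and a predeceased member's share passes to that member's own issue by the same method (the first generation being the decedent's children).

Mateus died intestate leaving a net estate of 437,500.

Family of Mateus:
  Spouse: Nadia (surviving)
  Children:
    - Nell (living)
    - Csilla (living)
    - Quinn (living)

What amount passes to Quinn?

Quinn receives 87,500.

Nadia takes two-fifths of 437,500 = 175,000. The remaining 262,500 passes to the descendants.
The descendants' portion (262,500) is divided into 3 shares of 87,500: Nell, Csilla, and Quinn each take 87,500.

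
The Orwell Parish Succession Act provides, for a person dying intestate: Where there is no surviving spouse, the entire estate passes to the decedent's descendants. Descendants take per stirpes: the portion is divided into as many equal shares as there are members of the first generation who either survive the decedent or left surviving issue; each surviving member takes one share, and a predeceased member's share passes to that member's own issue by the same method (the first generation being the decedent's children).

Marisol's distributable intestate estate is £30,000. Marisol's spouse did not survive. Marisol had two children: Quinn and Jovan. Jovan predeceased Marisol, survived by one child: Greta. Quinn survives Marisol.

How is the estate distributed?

The entire £30,000 passes to the descendants.
That amount (£30,000) is divided into 2 shares of £15,000: Quinn takes £15,000; Jovan's £15,000 share passes to Jovan's issue.
Jovan's share (£15,000) passes entirely to Greta.

Quinn: £15,000; Greta: £15,000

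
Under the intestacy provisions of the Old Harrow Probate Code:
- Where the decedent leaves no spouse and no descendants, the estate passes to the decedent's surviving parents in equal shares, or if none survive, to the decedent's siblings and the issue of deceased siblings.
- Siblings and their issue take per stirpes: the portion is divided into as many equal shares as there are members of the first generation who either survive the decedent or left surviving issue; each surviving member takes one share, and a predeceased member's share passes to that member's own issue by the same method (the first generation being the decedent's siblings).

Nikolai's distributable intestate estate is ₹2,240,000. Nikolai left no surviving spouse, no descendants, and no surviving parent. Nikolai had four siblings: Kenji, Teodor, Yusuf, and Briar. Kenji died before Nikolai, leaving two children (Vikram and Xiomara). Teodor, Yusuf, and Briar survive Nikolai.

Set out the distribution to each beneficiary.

The entire ₹2,240,000 passes to the siblings and their issue.
That amount (₹2,240,000) is divided into 4 shares of ₹560,000: Teodor, Yusuf, and Briar each take ₹560,000; Kenji's ₹560,000 share passes to Kenji's issue.
Kenji's share (₹560,000) is divided into 2 shares of ₹280,000: Vikram and Xiomara each take ₹280,000.

Vikram: ₹280,000; Xiomara: ₹280,000; Teodor: ₹560,000; Yusuf: ₹560,000; Briar: ₹560,000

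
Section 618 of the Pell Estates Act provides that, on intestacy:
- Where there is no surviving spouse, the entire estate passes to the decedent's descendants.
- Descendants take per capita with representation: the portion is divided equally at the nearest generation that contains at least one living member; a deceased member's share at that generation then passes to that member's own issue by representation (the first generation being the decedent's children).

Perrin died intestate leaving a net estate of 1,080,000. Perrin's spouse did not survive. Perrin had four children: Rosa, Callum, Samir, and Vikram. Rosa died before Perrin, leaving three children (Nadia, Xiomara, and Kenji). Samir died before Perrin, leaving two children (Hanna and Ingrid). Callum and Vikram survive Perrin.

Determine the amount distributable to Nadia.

The entire 1,080,000 passes to the descendants.
That amount (1,080,000) is divided into 4 shares of 270,000: Callum and Vikram each take 270,000; Rosa's 270,000 share passes to Rosa's issue; Samir's 270,000 share passes to Samir's issue.
Rosa's share (270,000) is divided into 3 shares of 90,000: Nadia, Xiomara, and Kenji each take 90,000.
Samir's share (270,000) is divided into 2 shares of 135,000: Hanna and Ingrid each take 135,000.

Nadia receives 90,000.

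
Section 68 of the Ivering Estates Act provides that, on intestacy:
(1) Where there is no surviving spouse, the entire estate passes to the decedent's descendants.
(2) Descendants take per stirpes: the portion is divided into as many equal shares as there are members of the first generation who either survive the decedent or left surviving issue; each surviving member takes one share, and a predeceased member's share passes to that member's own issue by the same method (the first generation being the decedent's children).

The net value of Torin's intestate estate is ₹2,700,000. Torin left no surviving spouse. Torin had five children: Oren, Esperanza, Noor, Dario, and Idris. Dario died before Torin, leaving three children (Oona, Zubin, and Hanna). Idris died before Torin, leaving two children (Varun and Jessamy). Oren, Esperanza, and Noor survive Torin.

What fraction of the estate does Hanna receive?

The entire ₹2,700,000 passes to the descendants.
That amount (₹2,700,000) is divided into 5 shares of ₹540,000: Oren, Esperanza, and Noor each take ₹540,000; Dario's ₹540,000 share passes to Dario's issue; Idris's ₹540,000 share passes to Idris's issue.
Dario's share (₹540,000) is divided into 3 shares of ₹180,000: Oona, Zubin, and Hanna each take ₹180,000.
Idris's share (₹540,000) is divided into 2 shares of ₹270,000: Varun and Jessamy each take ₹270,000.

Hanna receives 1/15 of the estate.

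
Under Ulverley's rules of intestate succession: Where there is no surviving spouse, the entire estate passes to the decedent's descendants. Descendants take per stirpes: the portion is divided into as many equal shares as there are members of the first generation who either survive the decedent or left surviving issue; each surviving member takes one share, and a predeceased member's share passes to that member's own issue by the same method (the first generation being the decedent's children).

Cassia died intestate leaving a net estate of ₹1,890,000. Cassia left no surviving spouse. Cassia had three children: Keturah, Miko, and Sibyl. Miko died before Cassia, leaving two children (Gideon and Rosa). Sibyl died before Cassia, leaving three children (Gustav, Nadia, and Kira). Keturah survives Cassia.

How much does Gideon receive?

The entire ₹1,890,000 passes to the descendants.
That amount (₹1,890,000) is divided into 3 shares of ₹630,000: Keturah takes ₹630,000; Miko's ₹630,000 share passes to Miko's issue; Sibyl's ₹630,000 share passes to Sibyl's issue.
Miko's share (₹630,000) is divided into 2 shares of ₹315,000: Gideon and Rosa each take ₹315,000.
Sibyl's share (₹630,000) is divided into 3 shares of ₹210,000: Gustav, Nadia, and Kira each take ₹210,000.

Gideon receives ₹315,000.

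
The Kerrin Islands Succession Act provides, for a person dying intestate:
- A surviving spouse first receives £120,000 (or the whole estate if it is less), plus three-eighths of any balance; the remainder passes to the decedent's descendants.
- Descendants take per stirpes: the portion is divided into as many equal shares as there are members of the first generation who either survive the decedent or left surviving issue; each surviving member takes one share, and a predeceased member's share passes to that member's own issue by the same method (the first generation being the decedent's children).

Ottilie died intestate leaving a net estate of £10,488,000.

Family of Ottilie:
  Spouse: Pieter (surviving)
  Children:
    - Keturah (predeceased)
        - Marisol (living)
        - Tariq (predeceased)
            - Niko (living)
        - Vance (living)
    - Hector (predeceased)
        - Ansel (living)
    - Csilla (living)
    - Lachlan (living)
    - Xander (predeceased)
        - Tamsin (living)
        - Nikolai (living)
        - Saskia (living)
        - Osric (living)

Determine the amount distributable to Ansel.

Ansel receives £1,296,000.

Pieter first takes £120,000, leaving a balance of £10,368,000. Pieter then takes three-eighths of the balance (£3,888,000), for a total of £4,008,000. The remaining £6,480,000 passes to the descendants.
The descendants' portion (£6,480,000) is divided into 5 shares of £1,296,000: Csilla and Lachlan each take £1,296,000; Keturah's £1,296,000 share passes to Keturah's issue; Hector's £1,296,000 share passes to Hector's issue; Xander's £1,296,000 share passes to Xander's issue.
Keturah's share (£1,296,000) is divided into 3 shares of £432,000: Marisol and Vance each take £432,000; Tariq's £432,000 share passes to Tariq's issue.
Tariq's share (£432,000) passes entirely to Niko.
Hector's share (£1,296,000) passes entirely to Ansel.
Xander's share (£1,296,000) is divided into 4 shares of £324,000: Tamsin, Nikolai, Saskia, and Osric each take £324,000.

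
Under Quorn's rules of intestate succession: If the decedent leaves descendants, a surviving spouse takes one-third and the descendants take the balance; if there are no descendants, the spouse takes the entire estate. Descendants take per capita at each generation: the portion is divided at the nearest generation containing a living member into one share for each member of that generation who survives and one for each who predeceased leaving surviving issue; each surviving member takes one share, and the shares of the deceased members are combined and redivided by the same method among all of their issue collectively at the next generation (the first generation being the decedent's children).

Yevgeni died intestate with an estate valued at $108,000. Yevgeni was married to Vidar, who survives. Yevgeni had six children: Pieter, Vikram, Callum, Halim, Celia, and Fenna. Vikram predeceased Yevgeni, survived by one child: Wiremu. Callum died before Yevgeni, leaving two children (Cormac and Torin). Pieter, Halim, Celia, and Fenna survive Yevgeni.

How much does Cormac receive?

Vidar takes one-third of $108,000 = $36,000. The remaining $72,000 passes to the descendants.
The descendants' portion ($72,000) is divided at the children's generation into 6 shares of $12,000. Pieter, Halim, Celia, and Fenna each take $12,000. The 2 shares of the deceased (Vikram and Callum) are combined into a pool of $24,000.
That pool ($24,000) is divided at the grandchildren's generation equally among Wiremu, Cormac, and Torin: $8,000 each.

Cormac receives $8,000.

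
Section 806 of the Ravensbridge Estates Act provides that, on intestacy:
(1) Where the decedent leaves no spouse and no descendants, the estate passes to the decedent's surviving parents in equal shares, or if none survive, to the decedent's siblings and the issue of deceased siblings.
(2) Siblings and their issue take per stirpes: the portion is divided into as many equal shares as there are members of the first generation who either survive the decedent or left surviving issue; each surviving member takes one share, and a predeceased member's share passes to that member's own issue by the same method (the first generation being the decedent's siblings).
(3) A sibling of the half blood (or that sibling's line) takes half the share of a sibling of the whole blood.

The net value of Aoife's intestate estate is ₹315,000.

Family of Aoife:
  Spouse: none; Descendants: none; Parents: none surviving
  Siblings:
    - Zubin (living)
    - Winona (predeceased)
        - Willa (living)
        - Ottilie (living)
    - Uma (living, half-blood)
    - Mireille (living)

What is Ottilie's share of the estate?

The entire ₹315,000 passes to the siblings and their issue.
Counting each half-blood sibling's line as half a unit, there are 7/2 units in ₹315,000, so one unit is ₹90,000. Whole-blood lines (Zubin, Winona, and Mireille) take ₹90,000 each; half-blood lines (Uma) take ₹45,000 each.
Winona's share (₹90,000) is divided into 2 shares of ₹45,000: Willa and Ottilie each take ₹45,000.

Ottilie receives ₹45,000.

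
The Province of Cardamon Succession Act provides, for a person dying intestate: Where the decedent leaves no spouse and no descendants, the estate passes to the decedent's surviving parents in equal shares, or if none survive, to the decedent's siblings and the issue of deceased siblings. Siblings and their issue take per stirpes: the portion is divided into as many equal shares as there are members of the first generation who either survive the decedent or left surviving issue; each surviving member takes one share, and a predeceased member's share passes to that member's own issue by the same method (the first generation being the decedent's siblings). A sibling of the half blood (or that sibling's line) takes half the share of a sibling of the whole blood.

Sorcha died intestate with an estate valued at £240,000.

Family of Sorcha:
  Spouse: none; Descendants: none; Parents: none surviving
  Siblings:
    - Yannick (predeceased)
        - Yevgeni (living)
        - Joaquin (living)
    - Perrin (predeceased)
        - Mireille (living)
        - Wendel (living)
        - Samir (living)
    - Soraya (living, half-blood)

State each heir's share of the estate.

Yevgeni: £48,000; Joaquin: £48,000; Mireille: £32,000; Wendel: £32,000; Samir: £32,000; Soraya: £48,000

The entire £240,000 passes to the siblings and their issue.
Counting each half-blood sibling's line as half a unit, there are 5/2 units in £240,000, so one unit is £96,000. Whole-blood lines (Yannick and Perrin) take £96,000 each; half-blood lines (Soraya) take £48,000 each.
Yannick's share (£96,000) is divided into 2 shares of £48,000: Yevgeni and Joaquin each take £48,000.
Perrin's share (£96,000) is divided into 3 shares of £32,000: Mireille, Wendel, and Samir each take £32,000.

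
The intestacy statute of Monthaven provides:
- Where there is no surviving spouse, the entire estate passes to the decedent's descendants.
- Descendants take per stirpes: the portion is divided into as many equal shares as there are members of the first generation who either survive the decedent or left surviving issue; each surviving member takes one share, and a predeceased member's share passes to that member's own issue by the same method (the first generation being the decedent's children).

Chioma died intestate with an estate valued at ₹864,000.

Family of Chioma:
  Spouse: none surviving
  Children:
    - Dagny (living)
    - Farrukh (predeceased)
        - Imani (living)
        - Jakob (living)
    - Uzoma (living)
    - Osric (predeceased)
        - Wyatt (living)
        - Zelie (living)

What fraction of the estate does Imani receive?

Imani receives 1/8 of the estate.

The entire ₹864,000 passes to the descendants.
That amount (₹864,000) is divided into 4 shares of ₹216,000: Dagny and Uzoma each take ₹216,000; Farrukh's ₹216,000 share passes to Farrukh's issue; Osric's ₹216,000 share passes to Osric's issue.
Farrukh's share (₹216,000) is divided into 2 shares of ₹108,000: Imani and Jakob each take ₹108,000.
Osric's share (₹216,000) is divided into 2 shares of ₹108,000: Wyatt and Zelie each take ₹108,000.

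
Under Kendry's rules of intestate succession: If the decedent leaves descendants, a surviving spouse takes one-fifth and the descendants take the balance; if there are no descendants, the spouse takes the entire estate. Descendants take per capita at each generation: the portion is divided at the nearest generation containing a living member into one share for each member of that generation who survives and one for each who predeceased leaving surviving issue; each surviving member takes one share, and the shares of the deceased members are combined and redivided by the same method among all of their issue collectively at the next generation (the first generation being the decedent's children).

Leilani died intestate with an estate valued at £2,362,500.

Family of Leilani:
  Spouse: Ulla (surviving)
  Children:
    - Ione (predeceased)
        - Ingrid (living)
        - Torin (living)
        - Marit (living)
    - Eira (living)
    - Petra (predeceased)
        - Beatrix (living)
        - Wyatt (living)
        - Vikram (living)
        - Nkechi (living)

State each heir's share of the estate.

Ulla takes one-fifth of £2,362,500 = £472,500. The remaining £1,890,000 passes to the descendants.
The descendants' portion (£1,890,000) is divided at the children's generation into 3 shares of £630,000. Eira takes £630,000. The 2 shares of the deceased (Ione and Petra) are combined into a pool of £1,260,000.
That pool (£1,260,000) is divided at the grandchildren's generation equally among Ingrid, Torin, Marit, Beatrix, Wyatt, Vikram, and Nkechi: £180,000 each.

Ulla: £472,500; Ingrid: £180,000; Torin: £180,000; Marit: £180,000; Eira: £630,000; Beatrix: £180,000; Wyatt: £180,000; Vikram: £180,000; Nkechi: £180,000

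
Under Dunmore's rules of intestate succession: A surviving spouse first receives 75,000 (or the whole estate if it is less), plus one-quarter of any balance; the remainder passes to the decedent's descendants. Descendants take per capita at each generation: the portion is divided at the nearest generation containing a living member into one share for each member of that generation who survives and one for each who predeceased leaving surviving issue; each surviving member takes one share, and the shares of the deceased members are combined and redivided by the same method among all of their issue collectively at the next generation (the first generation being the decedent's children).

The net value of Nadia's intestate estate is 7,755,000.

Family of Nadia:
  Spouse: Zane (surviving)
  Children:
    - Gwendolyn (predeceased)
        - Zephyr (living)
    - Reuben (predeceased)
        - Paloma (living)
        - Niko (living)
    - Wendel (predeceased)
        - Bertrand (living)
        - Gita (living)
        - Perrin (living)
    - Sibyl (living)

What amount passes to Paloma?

Paloma receives 720,000.

Zane first takes 75,000, leaving a balance of 7,680,000. Zane then takes one-quarter of the balance (1,920,000), for a total of 1,995,000. The remaining 5,760,000 passes to the descendants.
The descendants' portion (5,760,000) is divided at the children's generation into 4 shares of 1,440,000. Sibyl takes 1,440,000. The 3 shares of the deceased (Gwendolyn, Reuben, and Wendel) are combined into a pool of 4,320,000.
That pool (4,320,000) is divided at the grandchildren's generation equally among Zephyr, Paloma, Niko, Bertrand, Gita, and Perrin: 720,000 each.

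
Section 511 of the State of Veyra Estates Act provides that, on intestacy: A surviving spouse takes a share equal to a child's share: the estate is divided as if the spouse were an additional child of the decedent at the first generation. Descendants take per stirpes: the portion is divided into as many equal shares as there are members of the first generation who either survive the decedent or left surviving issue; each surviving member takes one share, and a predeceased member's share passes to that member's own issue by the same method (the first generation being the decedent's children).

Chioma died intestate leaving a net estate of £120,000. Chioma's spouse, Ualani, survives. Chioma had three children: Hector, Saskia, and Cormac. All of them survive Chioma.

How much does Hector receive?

The spouse counts as an additional share at the children's level, so there are 4 primary shares of £30,000. Ualani takes one such share (£30,000).
The children's combined portion (£90,000) is divided into 3 shares of £30,000: Hector, Saskia, and Cormac each take £30,000.

Hector receives £30,000.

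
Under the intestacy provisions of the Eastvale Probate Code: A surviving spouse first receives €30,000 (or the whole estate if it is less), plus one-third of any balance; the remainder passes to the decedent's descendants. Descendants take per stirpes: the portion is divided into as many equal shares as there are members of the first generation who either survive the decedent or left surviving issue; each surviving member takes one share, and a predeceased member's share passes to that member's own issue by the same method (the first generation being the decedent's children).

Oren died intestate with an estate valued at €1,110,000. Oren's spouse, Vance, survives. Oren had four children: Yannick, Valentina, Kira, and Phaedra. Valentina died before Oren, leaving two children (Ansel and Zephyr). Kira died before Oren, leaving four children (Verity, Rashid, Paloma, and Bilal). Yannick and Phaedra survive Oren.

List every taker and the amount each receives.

Vance first takes €30,000, leaving a balance of €1,080,000. Vance then takes one-third of the balance (€360,000), for a total of €390,000. The remaining €720,000 passes to the descendants.
The descendants' portion (€720,000) is divided into 4 shares of €180,000: Yannick and Phaedra each take €180,000; Valentina's €180,000 share passes to Valentina's issue; Kira's €180,000 share passes to Kira's issue.
Valentina's share (€180,000) is divided into 2 shares of €90,000: Ansel and Zephyr each take €90,000.
Kira's share (€180,000) is divided into 4 shares of €45,000: Verity, Rashid, Paloma, and Bilal each take €45,000.

Vance: €390,000; Yannick: €180,000; Ansel: €90,000; Zephyr: €90,000; Verity: €45,000; Rashid: €45,000; Paloma: €45,000; Bilal: €45,000; Phaedra: €180,000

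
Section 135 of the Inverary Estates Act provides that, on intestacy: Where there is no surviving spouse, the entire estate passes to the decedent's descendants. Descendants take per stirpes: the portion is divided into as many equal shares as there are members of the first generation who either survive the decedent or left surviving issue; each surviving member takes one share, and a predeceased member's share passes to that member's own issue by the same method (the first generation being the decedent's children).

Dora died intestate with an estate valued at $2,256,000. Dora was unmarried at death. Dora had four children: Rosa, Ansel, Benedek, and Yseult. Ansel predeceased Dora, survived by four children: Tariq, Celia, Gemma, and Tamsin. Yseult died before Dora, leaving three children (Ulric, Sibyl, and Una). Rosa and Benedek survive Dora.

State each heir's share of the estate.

The entire $2,256,000 passes to the descendants.
That amount ($2,256,000) is divided into 4 shares of $564,000: Rosa and Benedek each take $564,000; Ansel's $564,000 share passes to Ansel's issue; Yseult's $564,000 share passes to Yseult's issue.
Ansel's share ($564,000) is divided into 4 shares of $141,000: Tariq, Celia, Gemma, and Tamsin each take $141,000.
Yseult's share ($564,000) is divided into 3 shares of $188,000: Ulric, Sibyl, and Una each take $188,000.

Rosa: $564,000; Tariq: $141,000; Celia: $141,000; Gemma: $141,000; Tamsin: $141,000; Benedek: $564,000; Ulric: $188,000; Sibyl: $188,000; Una: $188,000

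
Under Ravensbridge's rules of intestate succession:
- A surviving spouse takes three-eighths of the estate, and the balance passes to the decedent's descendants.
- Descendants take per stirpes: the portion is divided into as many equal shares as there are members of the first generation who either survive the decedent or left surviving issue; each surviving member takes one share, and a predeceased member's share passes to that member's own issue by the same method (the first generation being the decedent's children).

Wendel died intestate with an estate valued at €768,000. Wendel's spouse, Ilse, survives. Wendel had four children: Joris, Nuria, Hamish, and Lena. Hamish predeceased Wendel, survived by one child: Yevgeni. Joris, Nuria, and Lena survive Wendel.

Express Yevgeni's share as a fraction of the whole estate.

Ilse takes three-eighths of €768,000 = €288,000. The remaining €480,000 passes to the descendants.
The descendants' portion (€480,000) is divided into 4 shares of €120,000: Joris, Nuria, and Lena each take €120,000; Hamish's €120,000 share passes to Hamish's issue.
Hamish's share (€120,000) passes entirely to Yevgeni.

Yevgeni receives 5/32 of the estate.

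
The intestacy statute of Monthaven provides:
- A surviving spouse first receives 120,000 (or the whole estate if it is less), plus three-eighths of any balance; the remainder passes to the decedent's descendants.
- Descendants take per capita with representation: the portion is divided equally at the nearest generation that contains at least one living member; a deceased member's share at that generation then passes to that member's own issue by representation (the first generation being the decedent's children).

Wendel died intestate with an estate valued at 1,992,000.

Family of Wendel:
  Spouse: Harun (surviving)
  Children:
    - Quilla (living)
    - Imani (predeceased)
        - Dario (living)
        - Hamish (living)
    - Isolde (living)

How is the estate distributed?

Harun: 822,000; Quilla: 390,000; Dario: 195,000; Hamish: 195,000; Isolde: 390,000

Harun first takes 120,000, leaving a balance of 1,872,000. Harun then takes three-eighths of the balance (702,000), for a total of 822,000. The remaining 1,170,000 passes to the descendants.
The descendants' portion (1,170,000) is divided into 3 shares of 390,000: Quilla and Isolde each take 390,000; Imani's 390,000 share passes to Imani's issue.
Imani's share (390,000) is divided into 2 shares of 195,000: Dario and Hamish each take 195,000.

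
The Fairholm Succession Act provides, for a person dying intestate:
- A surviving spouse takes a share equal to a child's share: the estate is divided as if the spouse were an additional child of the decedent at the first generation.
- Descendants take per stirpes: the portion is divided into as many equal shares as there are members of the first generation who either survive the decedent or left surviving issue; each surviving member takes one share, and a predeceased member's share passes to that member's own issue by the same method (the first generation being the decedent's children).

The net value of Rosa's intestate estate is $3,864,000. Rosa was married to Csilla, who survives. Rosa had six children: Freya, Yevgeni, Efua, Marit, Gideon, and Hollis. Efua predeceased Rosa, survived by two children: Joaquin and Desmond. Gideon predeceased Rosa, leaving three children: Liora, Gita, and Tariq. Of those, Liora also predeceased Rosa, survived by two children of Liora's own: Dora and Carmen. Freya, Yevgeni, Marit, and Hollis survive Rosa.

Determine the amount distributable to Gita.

The spouse counts as an additional share at the children's level, so there are 7 primary shares of $552,000. Csilla takes one such share ($552,000).
The children's combined portion ($3,312,000) is divided into 6 shares of $552,000: Freya, Yevgeni, Marit, and Hollis each take $552,000; Efua's $552,000 share passes to Efua's issue; Gideon's $552,000 share passes to Gideon's issue.
Efua's share ($552,000) is divided into 2 shares of $276,000: Joaquin and Desmond each take $276,000.
Gideon's share ($552,000) is divided into 3 shares of $184,000: Gita and Tariq each take $184,000; Liora's $184,000 share passes to Liora's issue.
Liora's share ($184,000) is divided into 2 shares of $92,000: Dora and Carmen each take $92,000.

Gita receives $184,000.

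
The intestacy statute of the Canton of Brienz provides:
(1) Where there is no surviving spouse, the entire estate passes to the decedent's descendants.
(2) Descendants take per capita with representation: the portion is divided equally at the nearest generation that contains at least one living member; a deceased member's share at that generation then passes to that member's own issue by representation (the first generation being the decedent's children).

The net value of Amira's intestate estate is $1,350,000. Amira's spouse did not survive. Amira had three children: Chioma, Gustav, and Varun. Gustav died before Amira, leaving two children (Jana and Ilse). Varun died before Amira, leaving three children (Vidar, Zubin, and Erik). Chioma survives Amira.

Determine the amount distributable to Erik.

The entire $1,350,000 passes to the descendants.
That amount ($1,350,000) is divided into 3 shares of $450,000: Chioma takes $450,000; Gustav's $450,000 share passes to Gustav's issue; Varun's $450,000 share passes to Varun's issue.
Gustav's share ($450,000) is divided into 2 shares of $225,000: Jana and Ilse each take $225,000.
Varun's share ($450,000) is divided into 3 shares of $150,000: Vidar, Zubin, and Erik each take $150,000.

Erik receives $150,000.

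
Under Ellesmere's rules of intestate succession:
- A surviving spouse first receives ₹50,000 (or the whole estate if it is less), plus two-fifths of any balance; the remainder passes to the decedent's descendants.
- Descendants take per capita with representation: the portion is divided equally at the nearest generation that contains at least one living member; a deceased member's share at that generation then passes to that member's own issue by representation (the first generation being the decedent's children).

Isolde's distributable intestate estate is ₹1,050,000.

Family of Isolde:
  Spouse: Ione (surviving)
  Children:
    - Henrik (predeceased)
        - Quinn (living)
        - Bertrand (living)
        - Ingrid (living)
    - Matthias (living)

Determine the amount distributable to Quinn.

Ione first takes ₹50,000, leaving a balance of ₹1,000,000. Ione then takes two-fifths of the balance (₹400,000), for a total of ₹450,000. The remaining ₹600,000 passes to the descendants.
The descendants' portion (₹600,000) is divided into 2 shares of ₹300,000: Matthias takes ₹300,000; Henrik's ₹300,000 share passes to Henrik's issue.
Henrik's share (₹300,000) is divided into 3 shares of ₹100,000: Quinn, Bertrand, and Ingrid each take ₹100,000.

Quinn receives ₹100,000.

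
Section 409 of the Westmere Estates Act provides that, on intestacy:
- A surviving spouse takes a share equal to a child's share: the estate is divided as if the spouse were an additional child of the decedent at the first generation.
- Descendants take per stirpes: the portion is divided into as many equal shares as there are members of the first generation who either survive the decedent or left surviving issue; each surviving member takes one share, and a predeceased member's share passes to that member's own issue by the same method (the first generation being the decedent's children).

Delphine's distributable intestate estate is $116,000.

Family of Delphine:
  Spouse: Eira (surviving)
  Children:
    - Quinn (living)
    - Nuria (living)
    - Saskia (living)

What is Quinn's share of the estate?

Quinn receives $29,000.

The spouse counts as an additional share at the children's level, so there are 4 primary shares of $29,000. Eira takes one such share ($29,000).
The children's combined portion ($87,000) is divided into 3 shares of $29,000: Quinn, Nuria, and Saskia each take $29,000.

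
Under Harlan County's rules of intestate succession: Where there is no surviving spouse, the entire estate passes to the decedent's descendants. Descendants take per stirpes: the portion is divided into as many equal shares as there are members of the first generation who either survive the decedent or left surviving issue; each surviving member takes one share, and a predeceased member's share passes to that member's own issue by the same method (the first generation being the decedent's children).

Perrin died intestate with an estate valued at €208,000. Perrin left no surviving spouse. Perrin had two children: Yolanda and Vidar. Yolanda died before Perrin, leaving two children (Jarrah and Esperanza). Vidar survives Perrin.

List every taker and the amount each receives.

The entire €208,000 passes to the descendants.
That amount (€208,000) is divided into 2 shares of €104,000: Vidar takes €104,000; Yolanda's €104,000 share passes to Yolanda's issue.
Yolanda's share (€104,000) is divided into 2 shares of €52,000: Jarrah and Esperanza each take €52,000.

Jarrah: €52,000; Esperanza: €52,000; Vidar: €104,000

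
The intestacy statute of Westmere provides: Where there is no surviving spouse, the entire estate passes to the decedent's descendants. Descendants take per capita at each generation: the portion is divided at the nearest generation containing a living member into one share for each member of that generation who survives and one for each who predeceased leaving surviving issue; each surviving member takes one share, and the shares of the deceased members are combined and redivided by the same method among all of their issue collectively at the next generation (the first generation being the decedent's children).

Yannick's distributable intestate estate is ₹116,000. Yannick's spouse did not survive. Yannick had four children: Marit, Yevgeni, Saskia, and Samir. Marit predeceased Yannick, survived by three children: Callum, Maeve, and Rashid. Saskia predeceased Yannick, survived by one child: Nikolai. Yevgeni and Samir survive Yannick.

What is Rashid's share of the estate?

The entire ₹116,000 passes to the descendants.
That amount (₹116,000) is divided at the children's generation into 4 shares of ₹29,000. Yevgeni and Samir each take ₹29,000. The 2 shares of the deceased (Marit and Saskia) are combined into a pool of ₹58,000.
That pool (₹58,000) is divided at the grandchildren's generation equally among Callum, Maeve, Rashid, and Nikolai: ₹14,500 each.

Rashid receives ₹14,500.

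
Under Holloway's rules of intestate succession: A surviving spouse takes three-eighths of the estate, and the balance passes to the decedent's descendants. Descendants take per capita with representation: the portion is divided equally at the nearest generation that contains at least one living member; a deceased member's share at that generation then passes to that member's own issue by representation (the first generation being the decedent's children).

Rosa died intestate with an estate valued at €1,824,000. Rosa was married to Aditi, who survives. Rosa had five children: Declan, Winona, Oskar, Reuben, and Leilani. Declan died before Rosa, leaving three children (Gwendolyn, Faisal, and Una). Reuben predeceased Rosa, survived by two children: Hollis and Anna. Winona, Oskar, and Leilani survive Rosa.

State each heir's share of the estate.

Aditi takes three-eighths of €1,824,000 = €684,000. The remaining €1,140,000 passes to the descendants.
The descendants' portion (€1,140,000) is divided into 5 shares of €228,000: Winona, Oskar, and Leilani each take €228,000; Declan's €228,000 share passes to Declan's issue; Reuben's €228,000 share passes to Reuben's issue.
Declan's share (€228,000) is divided into 3 shares of €76,000: Gwendolyn, Faisal, and Una each take €76,000.
Reuben's share (€228,000) is divided into 2 shares of €114,000: Hollis and Anna each take €114,000.

Aditi: €684,000; Gwendolyn: €76,000; Faisal: €76,000; Una: €76,000; Winona: €228,000; Oskar: €228,000; Hollis: €114,000; Anna: €114,000; Leilani: €228,000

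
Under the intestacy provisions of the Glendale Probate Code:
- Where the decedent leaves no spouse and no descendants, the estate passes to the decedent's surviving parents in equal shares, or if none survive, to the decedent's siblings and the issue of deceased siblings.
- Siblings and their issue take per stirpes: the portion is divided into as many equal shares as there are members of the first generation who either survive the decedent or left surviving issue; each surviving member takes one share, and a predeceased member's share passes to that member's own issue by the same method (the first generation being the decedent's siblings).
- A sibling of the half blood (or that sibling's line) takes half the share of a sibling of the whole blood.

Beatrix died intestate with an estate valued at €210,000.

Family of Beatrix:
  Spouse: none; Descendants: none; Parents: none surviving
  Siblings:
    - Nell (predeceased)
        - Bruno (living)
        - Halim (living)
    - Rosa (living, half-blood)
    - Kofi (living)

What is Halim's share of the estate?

Halim receives €42,000.

The entire €210,000 passes to the siblings and their issue.
Counting each half-blood sibling's line as half a unit, there are 5/2 units in €210,000, so one unit is €84,000. Whole-blood lines (Nell and Kofi) take €84,000 each; half-blood lines (Rosa) take €42,000 each.
Nell's share (€84,000) is divided into 2 shares of €42,000: Bruno and Halim each take €42,000.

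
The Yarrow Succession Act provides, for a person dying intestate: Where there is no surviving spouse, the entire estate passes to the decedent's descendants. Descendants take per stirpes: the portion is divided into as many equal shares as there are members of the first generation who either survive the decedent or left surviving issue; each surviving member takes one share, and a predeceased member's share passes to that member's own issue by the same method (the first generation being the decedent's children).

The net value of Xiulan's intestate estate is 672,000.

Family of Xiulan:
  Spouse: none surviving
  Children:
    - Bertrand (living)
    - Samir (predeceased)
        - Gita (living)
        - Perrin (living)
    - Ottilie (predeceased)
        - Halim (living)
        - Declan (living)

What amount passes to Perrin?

Perrin receives 112,000.

The entire 672,000 passes to the descendants.
That amount (672,000) is divided into 3 shares of 224,000: Bertrand takes 224,000; Samir's 224,000 share passes to Samir's issue; Ottilie's 224,000 share passes to Ottilie's issue.
Samir's share (224,000) is divided into 2 shares of 112,000: Gita and Perrin each take 112,000.
Ottilie's share (224,000) is divided into 2 shares of 112,000: Halim and Declan each take 112,000.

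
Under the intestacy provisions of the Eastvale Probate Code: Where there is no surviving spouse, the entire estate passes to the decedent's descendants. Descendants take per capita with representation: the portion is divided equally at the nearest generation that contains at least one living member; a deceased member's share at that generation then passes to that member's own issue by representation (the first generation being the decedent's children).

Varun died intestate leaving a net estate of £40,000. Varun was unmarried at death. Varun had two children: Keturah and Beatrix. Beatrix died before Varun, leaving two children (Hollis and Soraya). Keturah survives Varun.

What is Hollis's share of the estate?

Hollis receives £10,000.

The entire £40,000 passes to the descendants.
That amount (£40,000) is divided into 2 shares of £20,000: Keturah takes £20,000; Beatrix's £20,000 share passes to Beatrix's issue.
Beatrix's share (£20,000) is divided into 2 shares of £10,000: Hollis and Soraya each take £10,000.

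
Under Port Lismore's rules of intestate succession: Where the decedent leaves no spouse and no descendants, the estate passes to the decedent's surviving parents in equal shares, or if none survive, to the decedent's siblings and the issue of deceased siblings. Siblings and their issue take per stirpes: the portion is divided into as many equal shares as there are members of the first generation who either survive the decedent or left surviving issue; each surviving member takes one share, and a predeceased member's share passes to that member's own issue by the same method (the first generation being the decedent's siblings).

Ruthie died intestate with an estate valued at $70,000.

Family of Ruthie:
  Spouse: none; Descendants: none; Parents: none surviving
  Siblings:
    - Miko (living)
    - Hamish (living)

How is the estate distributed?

The entire $70,000 passes to the siblings and their issue.
That amount ($70,000) is divided into 2 shares of $35,000: Miko and Hamish each take $35,000.

Miko: $35,000; Hamish: $35,000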